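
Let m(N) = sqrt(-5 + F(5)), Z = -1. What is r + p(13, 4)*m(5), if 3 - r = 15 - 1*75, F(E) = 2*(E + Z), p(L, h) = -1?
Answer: 63 - sqrt(3) ≈ 61.268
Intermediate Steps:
F(E) = -2 + 2*E (F(E) = 2*(E - 1) = 2*(-1 + E) = -2 + 2*E)
r = 63 (r = 3 - (15 - 1*75) = 3 - (15 - 75) = 3 - 1*(-60) = 3 + 60 = 63)
m(N) = sqrt(3) (m(N) = sqrt(-5 + (-2 + 2*5)) = sqrt(-5 + (-2 + 10)) = sqrt(-5 + 8) = sqrt(3))
r + p(13, 4)*m(5) = 63 - sqrt(3)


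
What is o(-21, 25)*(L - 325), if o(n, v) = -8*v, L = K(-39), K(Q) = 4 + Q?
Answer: 72000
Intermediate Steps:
L = -35 (L = 4 - 39 = -35)
o(-21, 25)*(L - 325) = (-8*25)*(-35 - 325) = -200*(-360) = 72000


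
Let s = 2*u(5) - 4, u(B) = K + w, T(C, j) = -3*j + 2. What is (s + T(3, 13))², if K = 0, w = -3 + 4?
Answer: 1521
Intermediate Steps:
w = 1
T(C, j) = 2 - 3*j
u(B) = 1 (u(B) = 0 + 1 = 1)
s = -2 (s = 2*1 - 4 = 2 - 4 = -2)
(s + T(3, 13))² = (-2 + (2 - 3*13))² = (-2 + (2 - 39))² = (-2 - 37)² = (-39)² = 1521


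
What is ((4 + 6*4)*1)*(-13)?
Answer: -364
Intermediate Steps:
((4 + 6*4)*1)*(-13) = ((4 + 24)*1)*(-13) = (28*1)*(-13) = 28*(-13) = -364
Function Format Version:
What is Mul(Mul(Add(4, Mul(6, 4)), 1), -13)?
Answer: -364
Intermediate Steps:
Mul(Mul(Add(4, Mul(6, 4)), 1), -13) = Mul(Mul(Add(4, 24), 1), -13) = Mul(Mul(28, 1), -13) = Mul(28, -13) = -364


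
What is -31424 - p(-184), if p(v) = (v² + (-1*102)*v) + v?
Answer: -83864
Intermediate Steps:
p(v) = v² - 101*v (p(v) = (v² - 102*v) + v = v² - 101*v)
-31424 - p(-184) = -31424 - (-184)*(-101 - 184) = -31424 - (-184)*(-285) = -31424 - 1*52440 = -31424 - 52440 = -83864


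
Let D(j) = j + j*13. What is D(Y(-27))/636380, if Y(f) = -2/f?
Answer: 7/4295565 ≈ 1.6296e-6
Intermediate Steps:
D(j) = 14*j (D(j) = j + 13*j = 14*j)
D(Y(-27))/636380 = (14*(-2/(-27)))/636380 = (14*(-2*(-1/27)))*(1/636380) = (14*(2/27))*(1/636380) = (28/27)*(1/636380) = 7/4295565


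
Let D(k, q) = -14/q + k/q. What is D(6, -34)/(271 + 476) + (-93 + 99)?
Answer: 76198/12699 ≈ 6.0003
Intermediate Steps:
D(6, -34)/(271 + 476) + (-93 + 99) = ((-14 + 6)/(-34))/(271 + 476) + (-93 + 99) = -1/34*(-8)/747 + 6 = (4/17)*(1/747) + 6 = 4/12699 + 6 = 76198/12699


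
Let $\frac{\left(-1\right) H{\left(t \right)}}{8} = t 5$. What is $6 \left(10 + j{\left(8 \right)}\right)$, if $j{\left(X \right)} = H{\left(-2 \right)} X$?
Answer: $3900$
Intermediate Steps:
$H{\left(t \right)} = - 40 t$ ($H{\left(t \right)} = - 8 t 5 = - 8 \cdot 5 t = - 40 t$)
$j{\left(X \right)} = 80 X$ ($j{\left(X \right)} = \left(-40\right) \left(-2\right) X = 80 X$)
$6 \left(10 + j{\left(8 \right)}\right) = 6 \left(10 + 80 \cdot 8\right) = 6 \left(10 + 640\right) = 6 \cdot 650 = 3900$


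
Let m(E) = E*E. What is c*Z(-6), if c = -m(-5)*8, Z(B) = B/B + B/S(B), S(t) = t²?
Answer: -500/3 ≈ -166.67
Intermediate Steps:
Z(B) = 1 + 1/B (Z(B) = B/B + B/(B²) = 1 + B/B² = 1 + 1/B)
m(E) = E²
c = -200 (c = -1*(-5)²*8 = -1*25*8 = -25*8 = -200)
c*Z(-6) = -200*(1 - 6)/(-6) = -(-100)*(-5)/3 = -200*⅚ = -500/3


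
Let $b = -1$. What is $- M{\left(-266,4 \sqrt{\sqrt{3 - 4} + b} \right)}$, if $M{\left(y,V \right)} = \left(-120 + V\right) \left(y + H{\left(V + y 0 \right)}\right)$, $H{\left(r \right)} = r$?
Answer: $-31904 - 16 i + 1544 \sqrt{-1 + i} \approx -31201.0 + 1680.4 i$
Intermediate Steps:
$M{\left(y,V \right)} = \left(-120 + V\right) \left(V + y\right)$ ($M{\left(y,V \right)} = \left(-120 + V\right) \left(y + \left(V + y 0\right)\right) = \left(-120 + V\right) \left(y + \left(V + 0\right)\right) = \left(-120 + V\right) \left(y + V\right) = \left(-120 + V\right) \left(V + y\right)$)
$- M{\left(-266,4 \sqrt{\sqrt{3 - 4} + b} \right)} = - (\left(4 \sqrt{\sqrt{3 - 4} - 1}\right)^{2} - 120 \cdot 4 \sqrt{\sqrt{3 - 4} - 1} - -31920 + 4 \sqrt{\sqrt{3 - 4} - 1} \left(-266\right)) = - (\left(4 \sqrt{\sqrt{-1} - 1}\right)^{2} - 120 \cdot 4 \sqrt{\sqrt{-1} - 1} + 31920 + 4 \sqrt{\sqrt{-1} - 1} \left(-266\right)) = - (\left(4 \sqrt{i - 1}\right)^{2} - 120 \cdot 4 \sqrt{i - 1} + 31920 + 4 \sqrt{i - 1} \left(-266\right)) = - (\left(4 \sqrt{-1 + i}\right)^{2} - 120 \cdot 4 \sqrt{-1 + i} + 31920 + 4 \sqrt{-1 + i} \left(-266\right)) = - (\left(-16 + 16 i\right) - 480 \sqrt{-1 + i} + 31920 - 1064 \sqrt{-1 + i}) = - (31904 - 1544 \sqrt{-1 + i} + 16 i) = -31904 - 16 i + 1544 \sqrt{-1 + i}$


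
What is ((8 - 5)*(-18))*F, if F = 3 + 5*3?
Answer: -972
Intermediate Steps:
F = 18 (F = 3 + 15 = 18)
((8 - 5)*(-18))*F = ((8 - 5)*(-18))*18 = (3*(-18))*18 = -54*18 = -972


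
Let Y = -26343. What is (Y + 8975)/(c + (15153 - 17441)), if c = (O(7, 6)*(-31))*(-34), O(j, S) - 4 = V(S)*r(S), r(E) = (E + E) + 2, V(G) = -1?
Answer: 4342/3207 ≈ 1.3539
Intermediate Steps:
r(E) = 2 + 2*E (r(E) = 2*E + 2 = 2 + 2*E)
O(j, S) = 2 - 2*S (O(j, S) = 4 - (2 + 2*S) = 4 + (-2 - 2*S) = 2 - 2*S)
c = -10540 (c = ((2 - 2*6)*(-31))*(-34) = ((2 - 12)*(-31))*(-34) = -10*(-31)*(-34) = 310*(-34) = -10540)
(Y + 8975)/(c + (15153 - 17441)) = (-26343 + 8975)/(-10540 + (15153 - 17441)) = -17368/(-10540 - 2288) = -17368/(-12828) = -17368*(-1/12828) = 4342/3207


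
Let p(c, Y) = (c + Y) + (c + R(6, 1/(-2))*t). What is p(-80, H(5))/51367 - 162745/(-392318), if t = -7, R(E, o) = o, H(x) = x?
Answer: 4150143119/10076099353 ≈ 0.41188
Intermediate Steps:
p(c, Y) = 7/2 + Y + 2*c (p(c, Y) = (c + Y) + (c - 7/(-2)) = (Y + c) + (c - 1/2*(-7)) = (Y + c) + (c + 7/2) = (Y + c) + (7/2 + c) = 7/2 + Y + 2*c)
p(-80, H(5))/51367 - 162745/(-392318) = (7/2 + 5 + 2*(-80))/51367 - 162745/(-392318) = (7/2 + 5 - 160)*(1/51367) - 162745*(-1/392318) = -303/2*1/51367 + 162745/392318 = -303/102734 + 162745/392318 = 4150143119/10076099353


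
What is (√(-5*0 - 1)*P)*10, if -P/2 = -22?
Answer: 440*I ≈ 440.0*I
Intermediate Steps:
P = 44 (P = -2*(-22) = 44)
(√(-5*0 - 1)*P)*10 = (√(-5*0 - 1)*44)*10 = (√(0 - 1)*44)*10 = (√(-1)*44)*10 = (I*44)*10 = (44*I)*10 = 440*I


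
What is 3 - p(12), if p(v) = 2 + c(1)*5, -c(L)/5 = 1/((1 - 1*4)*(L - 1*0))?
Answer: -22/3 ≈ -7.3333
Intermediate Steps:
c(L) = 5/(3*L) (c(L) = -5*1/((1 - 1*4)*(L - 1*0)) = -5*1/((1 - 4)*(L + 0)) = -5*(-1/(3*L)) = -(-5)/(3*L) = 5/(3*L))
p(v) = 31/3 (p(v) = 2 + ((5/3)/1)*5 = 2 + ((5/3)*1)*5 = 2 + (5/3)*5 = 2 + 25/3 = 31/3)
3 - p(12) = 3 - 1*31/3 = 3 - 31/3 = -22/3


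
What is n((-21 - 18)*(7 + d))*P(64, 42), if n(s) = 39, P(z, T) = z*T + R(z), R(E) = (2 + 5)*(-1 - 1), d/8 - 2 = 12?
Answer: 104286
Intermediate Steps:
d = 112 (d = 16 + 8*12 = 16 + 96 = 112)
R(E) = -14 (R(E) = 7*(-2) = -14)
P(z, T) = -14 + T*z (P(z, T) = z*T - 14 = T*z - 14 = -14 + T*z)
n((-21 - 18)*(7 + d))*P(64, 42) = 39*(-14 + 42*64) = 39*(-14 + 2688) = 39*2674 = 104286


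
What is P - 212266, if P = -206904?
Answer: -419170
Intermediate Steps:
P - 212266 = -206904 - 212266 = -419170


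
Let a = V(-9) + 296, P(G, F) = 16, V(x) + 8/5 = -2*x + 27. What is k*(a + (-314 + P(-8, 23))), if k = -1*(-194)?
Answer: 40158/5 ≈ 8031.6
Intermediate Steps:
V(x) = 127/5 - 2*x (V(x) = -8/5 + (-2*x + 27) = -8/5 + (27 - 2*x) = 127/5 - 2*x)
k = 194
a = 1697/5 (a = (127/5 - 2*(-9)) + 296 = (127/5 + 18) + 296 = 217/5 + 296 = 1697/5 ≈ 339.40)
k*(a + (-314 + P(-8, 23))) = 194*(1697/5 + (-314 + 16)) = 194*(1697/5 - 298) = 194*(207/5) = 40158/5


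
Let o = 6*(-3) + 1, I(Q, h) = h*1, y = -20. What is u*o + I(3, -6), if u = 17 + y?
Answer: 45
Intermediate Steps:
u = -3 (u = 17 - 20 = -3)
I(Q, h) = h
o = -17 (o = -18 + 1 = -17)
u*o + I(3, -6) = -3*(-17) - 6 = 51 - 6 = 45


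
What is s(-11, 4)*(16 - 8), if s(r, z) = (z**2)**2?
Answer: 2048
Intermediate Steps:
s(r, z) = z**4
s(-11, 4)*(16 - 8) = 4**4*(16 - 8) = 256*8 = 2048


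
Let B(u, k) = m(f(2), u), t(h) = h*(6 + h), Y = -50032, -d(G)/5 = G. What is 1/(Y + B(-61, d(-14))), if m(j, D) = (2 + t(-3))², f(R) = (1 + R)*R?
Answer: -1/49983 ≈ -2.0007e-5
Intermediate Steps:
f(R) = R*(1 + R)
d(G) = -5*G
m(j, D) = 49 (m(j, D) = (2 - 3*(6 - 3))² = (2 - 3*3)² = (2 - 9)² = (-7)² = 49)
B(u, k) = 49
1/(Y + B(-61, d(-14))) = 1/(-50032 + 49) = 1/(-49983) = -1/49983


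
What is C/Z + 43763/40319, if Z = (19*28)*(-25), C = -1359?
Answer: 636841421/536242700 ≈ 1.1876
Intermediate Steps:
Z = -13300 (Z = 532*(-25) = -13300)
C/Z + 43763/40319 = -1359/(-13300) + 43763/40319 = -1359*(-1/13300) + 43763*(1/40319) = 1359/13300 + 43763/40319 = 636841421/536242700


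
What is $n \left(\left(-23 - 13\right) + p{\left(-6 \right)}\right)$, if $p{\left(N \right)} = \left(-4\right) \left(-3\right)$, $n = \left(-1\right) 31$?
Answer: $744$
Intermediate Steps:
$n = -31$
$p{\left(N \right)} = 12$
$n \left(\left(-23 - 13\right) + p{\left(-6 \right)}\right) = - 31 \left(\left(-23 - 13\right) + 12\right) = - 31 \left(-36 + 12\right) = \left(-31\right) \left(-24\right) = 744$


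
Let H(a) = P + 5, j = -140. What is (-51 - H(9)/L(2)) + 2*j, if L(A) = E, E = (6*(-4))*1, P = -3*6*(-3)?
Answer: -7885/24 ≈ -328.54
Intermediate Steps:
P = 54 (P = -18*(-3) = 54)
E = -24 (E = -24*1 = -24)
L(A) = -24
H(a) = 59 (H(a) = 54 + 5 = 59)
(-51 - H(9)/L(2)) + 2*j = (-51 - 59/(-24)) + 2*(-140) = (-51 - 59*(-1)/24) - 280 = (-51 - 1*(-59/24)) - 280 = (-51 + 59/24) - 280 = -1165/24 - 280 = -7885/24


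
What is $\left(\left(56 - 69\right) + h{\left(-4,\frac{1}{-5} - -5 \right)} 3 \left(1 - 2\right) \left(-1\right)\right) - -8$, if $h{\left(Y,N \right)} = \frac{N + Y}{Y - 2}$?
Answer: $- \frac{27}{5} \approx -5.4$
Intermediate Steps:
$h{\left(Y,N \right)} = \frac{N + Y}{-2 + Y}$
$\left(\left(56 - 69\right) + h{\left(-4,\frac{1}{-5} - -5 \right)} 3 \left(1 - 2\right) \left(-1\right)\right) - -8 = \left(\left(56 - 69\right) + \frac{\left(\frac{1}{-5} - -5\right) - 4}{-2 - 4} \cdot 3 \left(1 - 2\right) \left(-1\right)\right) - -8 = \left(-13 + \frac{\left(- \frac{1}{5} + 5\right) - 4}{-6} \cdot 3 \left(\left(-1\right) \left(-1\right)\right)\right) + 8 = \left(-13 + - \frac{\frac{24}{5} - 4}{6} \cdot 3 \cdot 1\right) + 8 = \left(-13 + \left(- \frac{1}{6}\right) \frac{4}{5} \cdot 3 \cdot 1\right) + 8 = \left(-13 + \left(- \frac{2}{15}\right) 3 \cdot 1\right) + 8 = \left(-13 - \frac{2}{5}\right) + 8 = - \frac{67}{5} + 8 = - \frac{27}{5}$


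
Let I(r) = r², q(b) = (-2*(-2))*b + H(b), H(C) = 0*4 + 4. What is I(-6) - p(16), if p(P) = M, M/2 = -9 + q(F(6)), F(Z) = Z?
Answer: -2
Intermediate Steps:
H(C) = 4 (H(C) = 0 + 4 = 4)
q(b) = 4 + 4*b (q(b) = (-2*(-2))*b + 4 = 4*b + 4 = 4 + 4*b)
M = 38 (M = 2*(-9 + (4 + 4*6)) = 2*(-9 + (4 + 24)) = 2*(-9 + 28) = 2*19 = 38)
p(P) = 38
I(-6) - p(16) = (-6)² - 1*38 = 36 - 38 = -2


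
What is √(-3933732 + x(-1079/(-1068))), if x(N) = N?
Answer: I*√1121726994099/534 ≈ 1983.4*I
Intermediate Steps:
√(-3933732 + x(-1079/(-1068))) = √(-3933732 - 1079/(-1068)) = √(-3933732 - 1079*(-1/1068)) = √(-3933732 + 1079/1068) = √(-4201224697/1068) = I*√1121726994099/534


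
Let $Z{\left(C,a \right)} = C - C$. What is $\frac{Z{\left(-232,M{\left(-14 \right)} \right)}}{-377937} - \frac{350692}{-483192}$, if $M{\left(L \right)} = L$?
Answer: $\frac{87673}{120798} \approx 0.72578$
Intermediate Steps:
$Z{\left(C,a \right)} = 0$
$\frac{Z{\left(-232,M{\left(-14 \right)} \right)}}{-377937} - \frac{350692}{-483192} = \frac{0}{-377937} - \frac{350692}{-483192} = 0 \left(- \frac{1}{377937}\right) - - \frac{87673}{120798} = 0 + \frac{87673}{120798} = \frac{87673}{120798}$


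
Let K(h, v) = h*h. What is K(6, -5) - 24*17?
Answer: -372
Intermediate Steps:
K(h, v) = h²
K(6, -5) - 24*17 = 6² - 24*17 = 36 - 408 = -372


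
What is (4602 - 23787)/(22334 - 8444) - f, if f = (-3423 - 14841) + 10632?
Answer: 7065953/926 ≈ 7630.6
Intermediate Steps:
f = -7632 (f = -18264 + 10632 = -7632)
(4602 - 23787)/(22334 - 8444) - f = (4602 - 23787)/(22334 - 8444) - 1*(-7632) = -19185/13890 + 7632 = -19185*1/13890 + 7632 = -1279/926 + 7632 = 7065953/926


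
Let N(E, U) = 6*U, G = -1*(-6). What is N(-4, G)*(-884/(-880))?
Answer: 1989/55 ≈ 36.164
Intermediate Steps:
G = 6
N(-4, G)*(-884/(-880)) = (6*6)*(-884/(-880)) = 36*(-884*(-1/880)) = 36*(221/220) = 1989/55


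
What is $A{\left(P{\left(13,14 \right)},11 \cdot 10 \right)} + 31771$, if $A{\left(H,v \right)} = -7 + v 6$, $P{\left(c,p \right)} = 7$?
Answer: $32424$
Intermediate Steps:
$A{\left(H,v \right)} = -7 + 6 v$
$A{\left(P{\left(13,14 \right)},11 \cdot 10 \right)} + 31771 = \left(-7 + 6 \cdot 11 \cdot 10\right) + 31771 = \left(-7 + 6 \cdot 110\right) + 31771 = \left(-7 + 660\right) + 31771 = 653 + 31771 = 32424$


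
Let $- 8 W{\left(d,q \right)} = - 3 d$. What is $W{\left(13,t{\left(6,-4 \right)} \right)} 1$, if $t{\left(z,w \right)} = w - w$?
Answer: $\frac{39}{8} \approx 4.875$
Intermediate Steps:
$t{\left(z,w \right)} = 0$
$W{\left(d,q \right)} = \frac{3 d}{8}$ ($W{\left(d,q \right)} = - \frac{\left(-3\right) d}{8} = \frac{3 d}{8}$)
$W{\left(13,t{\left(6,-4 \right)} \right)} 1 = \frac{3}{8} \cdot 13 \cdot 1 = \frac{39}{8} \cdot 1 = \frac{39}{8}$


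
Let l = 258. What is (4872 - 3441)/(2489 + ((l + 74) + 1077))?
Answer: 1431/3898 ≈ 0.36711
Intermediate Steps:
(4872 - 3441)/(2489 + ((l + 74) + 1077)) = (4872 - 3441)/(2489 + ((258 + 74) + 1077)) = 1431/(2489 + (332 + 1077)) = 1431/(2489 + 1409) = 1431/3898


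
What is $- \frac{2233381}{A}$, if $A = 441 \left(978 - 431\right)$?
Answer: $- \frac{2233381}{241227} \approx -9.2584$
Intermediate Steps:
$A = 241227$ ($A = 441 \cdot 547 = 241227$)
$- \frac{2233381}{A} = - \frac{2233381}{241227}$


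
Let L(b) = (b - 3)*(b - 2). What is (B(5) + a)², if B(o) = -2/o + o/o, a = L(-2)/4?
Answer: 784/25 ≈ 31.360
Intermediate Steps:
L(b) = (-3 + b)*(-2 + b)
a = 5 (a = (6 + (-2)² - 5*(-2))/4 = (6 + 4 + 10)*(¼) = 20*(¼) = 5)
B(o) = 1 - 2/o (B(o) = -2/o + 1 = 1 - 2/o)
(B(5) + a)² = ((-2 + 5)/5 + 5)² = ((⅕)*3 + 5)² = (⅗ + 5)² = (28/5)² = 784/25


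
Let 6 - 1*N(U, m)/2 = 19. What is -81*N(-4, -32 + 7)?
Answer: 2106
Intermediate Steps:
N(U, m) = -26 (N(U, m) = 12 - 2*19 = 12 - 38 = -26)
-81*N(-4, -32 + 7) = -81*(-26) = 2106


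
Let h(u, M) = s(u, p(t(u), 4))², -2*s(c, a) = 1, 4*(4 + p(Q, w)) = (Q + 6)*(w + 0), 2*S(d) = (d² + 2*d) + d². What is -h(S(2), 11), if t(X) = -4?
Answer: -¼ ≈ -0.25000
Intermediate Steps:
S(d) = d + d² (S(d) = ((d² + 2*d) + d²)/2 = (2*d + 2*d²)/2 = d + d²)
p(Q, w) = -4 + w*(6 + Q)/4 (p(Q, w) = -4 + ((Q + 6)*(w + 0))/4 = -4 + ((6 + Q)*w)/4 = -4 + (w*(6 + Q))/4 = -4 + w*(6 + Q)/4)
s(c, a) = -½ (s(c, a) = -½*1 = -½)
h(u, M) = ¼ (h(u, M) = (-½)² = ¼)
-h(S(2), 11) = -1*¼ = -¼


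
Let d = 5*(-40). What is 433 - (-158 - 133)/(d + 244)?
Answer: 19343/44 ≈ 439.61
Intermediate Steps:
d = -200
433 - (-158 - 133)/(d + 244) = 433 - (-158 - 133)/(-200 + 244) = 433 - (-291)/44 = 433 - 1*(-291/44) = 433 + 291/44 = 19343/44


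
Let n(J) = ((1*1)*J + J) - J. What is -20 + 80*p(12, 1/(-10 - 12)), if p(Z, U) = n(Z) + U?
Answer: 10300/11 ≈ 936.36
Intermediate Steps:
n(J) = J (n(J) = (1*J + J) - J = (J + J) - J = 2*J - J = J)
p(Z, U) = U + Z (p(Z, U) = Z + U = U + Z)
-20 + 80*p(12, 1/(-10 - 12)) = -20 + 80*(1/(-10 - 12) + 12) = -20 + 80*(1/(-22) + 12) = -20 + 80*(-1/22 + 12) = -20 + 80*(263/22) = -20 + 10520/11 = 10300/11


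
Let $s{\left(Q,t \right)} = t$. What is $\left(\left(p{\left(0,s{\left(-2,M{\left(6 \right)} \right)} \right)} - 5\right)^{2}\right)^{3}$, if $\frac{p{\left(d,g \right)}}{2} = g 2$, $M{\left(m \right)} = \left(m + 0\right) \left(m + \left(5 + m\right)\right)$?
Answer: $4283810754983929$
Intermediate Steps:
$M{\left(m \right)} = m \left(5 + 2 m\right)$
$p{\left(d,g \right)} = 4 g$ ($p{\left(d,g \right)} = 2 g 2 = 2 \cdot 2 g = 4 g$)
$\left(\left(p{\left(0,s{\left(-2,M{\left(6 \right)} \right)} \right)} - 5\right)^{2}\right)^{3} = \left(\left(4 \cdot 6 \left(5 + 2 \cdot 6\right) - 5\right)^{2}\right)^{3} = \left(\left(4 \cdot 6 \left(5 + 12\right) - 5\right)^{2}\right)^{3} = \left(\left(4 \cdot 6 \cdot 17 - 5\right)^{2}\right)^{3} = \left(\left(4 \cdot 102 - 5\right)^{2}\right)^{3} = \left(\left(408 - 5\right)^{2}\right)^{3} = \left(403^{2}\right)^{3} = 162409^{3} = 4283810754983929$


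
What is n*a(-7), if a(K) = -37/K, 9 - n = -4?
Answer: 481/7 ≈ 68.714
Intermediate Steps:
n = 13 (n = 9 - 1*(-4) = 9 + 4 = 13)
n*a(-7) = 13*(-37/(-7)) = 13*(-37*(-⅐)) = 13*(37/7) = 481/7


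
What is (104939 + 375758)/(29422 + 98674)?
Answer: 480697/128096 ≈ 3.7526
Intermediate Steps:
(104939 + 375758)/(29422 + 98674) = 480697/128096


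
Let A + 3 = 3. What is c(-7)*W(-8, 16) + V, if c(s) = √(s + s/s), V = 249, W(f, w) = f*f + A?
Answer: 249 + 64*I*√6 ≈ 249.0 + 156.77*I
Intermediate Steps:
A = 0 (A = -3 + 3 = 0)
W(f, w) = f² (W(f, w) = f*f + 0 = f² + 0 = f²)
c(s) = √(1 + s) (c(s) = √(s + 1) = √(1 + s))
c(-7)*W(-8, 16) + V = √(1 - 7)*(-8)² + 249 = √(-6)*64 + 249 = (I*√6)*64 + 249 = 64*I*√6 + 249 = 249 + 64*I*√6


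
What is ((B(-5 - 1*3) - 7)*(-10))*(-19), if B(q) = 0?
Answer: -1330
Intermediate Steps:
((B(-5 - 1*3) - 7)*(-10))*(-19) = ((0 - 7)*(-10))*(-19) = -7*(-10)*(-19) = 70*(-19) = -1330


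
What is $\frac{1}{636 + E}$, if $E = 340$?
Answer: $\frac{1}{976} \approx 0.0010246$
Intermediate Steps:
$\frac{1}{636 + E} = \frac{1}{636 + 340} = \frac{1}{976}$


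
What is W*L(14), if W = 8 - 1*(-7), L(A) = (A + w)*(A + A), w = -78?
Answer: -26880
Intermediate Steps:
L(A) = 2*A*(-78 + A) (L(A) = (A - 78)*(A + A) = (-78 + A)*(2*A) = 2*A*(-78 + A))
W = 15 (W = 8 + 7 = 15)
W*L(14) = 15*(2*14*(-78 + 14)) = 15*(2*14*(-64)) = 15*(-1792) = -26880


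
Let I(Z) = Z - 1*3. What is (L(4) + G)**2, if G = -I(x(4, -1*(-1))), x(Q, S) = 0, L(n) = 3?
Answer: 36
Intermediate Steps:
I(Z) = -3 + Z (I(Z) = Z - 3 = -3 + Z)
G = 3 (G = -(-3 + 0) = -1*(-3) = 3)
(L(4) + G)**2 = (3 + 3)**2 = 6**2 = 36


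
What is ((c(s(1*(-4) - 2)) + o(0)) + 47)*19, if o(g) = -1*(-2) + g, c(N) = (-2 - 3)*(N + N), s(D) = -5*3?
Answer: 3781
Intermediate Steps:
s(D) = -15
c(N) = -10*N
o(g) = 2 + g
((c(s(1*(-4) - 2)) + o(0)) + 47)*19 = ((-10*(-15) + (2 + 0)) + 47)*19 = ((150 + 2) + 47)*19 = (152 + 47)*19 = 199*19 = 3781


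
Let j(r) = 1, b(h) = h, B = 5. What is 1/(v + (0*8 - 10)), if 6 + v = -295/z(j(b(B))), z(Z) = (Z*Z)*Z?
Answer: -1/311 ≈ -0.0032154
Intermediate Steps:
z(Z) = Z**3 (z(Z) = Z**2*Z = Z**3)
v = -301 (v = -6 - 295/(1**3) = -6 - 295/1 = -6 - 295*1 = -6 - 295 = -301)
1/(v + (0*8 - 10)) = 1/(-301 + (0*8 - 10)) = 1/(-301 + (0 - 10)) = 1/(-301 - 10) = 1/(-311) = -1/311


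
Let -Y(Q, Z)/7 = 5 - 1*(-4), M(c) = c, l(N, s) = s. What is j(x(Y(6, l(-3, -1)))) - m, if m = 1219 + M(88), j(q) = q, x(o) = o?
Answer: -1370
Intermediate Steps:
Y(Q, Z) = -63 (Y(Q, Z) = -7*(5 - 1*(-4)) = -7*(5 + 4) = -7*9 = -63)
m = 1307 (m = 1219 + 88 = 1307)
j(x(Y(6, l(-3, -1)))) - m = -63 - 1*1307 = -63 - 1307 = -1370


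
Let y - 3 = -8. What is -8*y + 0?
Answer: 40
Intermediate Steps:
y = -5 (y = 3 - 8 = -5)
-8*y + 0 = -8*(-5) + 0 = 40 + 0 = 40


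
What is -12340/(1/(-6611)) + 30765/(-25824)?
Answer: 702238391665/8608 ≈ 8.1580e+7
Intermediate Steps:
-12340/(1/(-6611)) + 30765/(-25824) = -12340/(-1/6611) + 30765*(-1/25824) = -12340*(-6611) - 10255/8608 = 81579740 - 10255/8608 = 702238391665/8608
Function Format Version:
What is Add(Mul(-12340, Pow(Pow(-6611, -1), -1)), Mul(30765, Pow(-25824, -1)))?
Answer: Rational(702238391665, 8608) ≈ 8.1580e+7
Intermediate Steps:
Add(Mul(-12340, Pow(Pow(-6611, -1), -1)), Mul(30765, Pow(-25824, -1))) = Add(Mul(-12340, Pow(Rational(-1, 6611), -1)), Mul(30765, Rational(-1, 25824))) = Add(Mul(-12340, -6611), Rational(-10255, 8608)) = Add(81579740, Rational(-10255, 8608)) = Rational(702238391665, 8608)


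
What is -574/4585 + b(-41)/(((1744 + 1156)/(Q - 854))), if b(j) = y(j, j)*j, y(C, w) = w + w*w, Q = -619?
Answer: 648739228/18995 ≈ 34153.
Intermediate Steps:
y(C, w) = w + w²
b(j) = j²*(1 + j) (b(j) = (j*(1 + j))*j = j²*(1 + j))
-574/4585 + b(-41)/(((1744 + 1156)/(Q - 854))) = -574/4585 + ((-41)²*(1 - 41))/(((1744 + 1156)/(-619 - 854))) = -574*1/4585 + (1681*(-40))/((2900/(-1473))) = -82/655 - 67240/(2900*(-1/1473)) = -82/655 - 67240/(-2900/1473) = -82/655 - 67240*(-1473/2900) = -82/655 + 4952226/145 = 648739228/18995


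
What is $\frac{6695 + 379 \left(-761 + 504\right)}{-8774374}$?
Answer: $\frac{45354}{4387187} \approx 0.010338$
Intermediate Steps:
$\frac{6695 + 379 \left(-761 + 504\right)}{-8774374} = \left(6695 + 379 \left(-257\right)\right) \left(- \frac{1}{8774374}\right) = \left(6695 - 97403\right) \left(- \frac{1}{8774374}\right) = \left(-90708\right) \left(- \frac{1}{8774374}\right) = \frac{45354}{4387187}$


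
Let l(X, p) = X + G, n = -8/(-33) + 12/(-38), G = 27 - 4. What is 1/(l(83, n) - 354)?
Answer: -1/248 ≈ -0.0040323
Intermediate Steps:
G = 23
n = -46/627 (n = -8*(-1/33) + 12*(-1/38) = 8/33 - 6/19 = -46/627 ≈ -0.073365)
l(X, p) = 23 + X (l(X, p) = X + 23 = 23 + X)
1/(l(83, n) - 354) = 1/((23 + 83) - 354) = 1/(106 - 354) = 1/(-248) = -1/248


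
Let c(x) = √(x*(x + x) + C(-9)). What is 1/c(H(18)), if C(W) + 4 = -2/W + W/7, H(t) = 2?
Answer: 3*√1295/185 ≈ 0.58356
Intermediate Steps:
C(W) = -4 - 2/W + W/7 (C(W) = -4 + (-2/W + W/7) = -4 - 2/W + W/7)
c(x) = √(-319/63 + 2*x²) (c(x) = √(x*(x + x) + (-4 - 2/(-9) + (⅐)*(-9))) = √(x*(2*x) + (-4 - 2*(-⅑) - 9/7)) = √(2*x² + (-4 + 2/9 - 9/7)) = √(2*x² - 319/63) = √(-319/63 + 2*x²))
1/c(H(18)) = 1/(√(-2233 + 882*2²)/21) = 1/(√(-2233 + 882*4)/21) = 1/(√(-2233 + 3528)/21) = 1/(√1295/21) = 3*√1295/185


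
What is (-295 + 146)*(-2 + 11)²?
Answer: -12069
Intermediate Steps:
(-295 + 146)*(-2 + 11)² = -149*9² = -149*81 = -12069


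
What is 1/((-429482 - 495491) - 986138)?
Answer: -1/1911111 ≈ -5.2326e-7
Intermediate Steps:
1/((-429482 - 495491) - 986138) = 1/(-924973 - 986138) = 1/(-1911111) = -1/1911111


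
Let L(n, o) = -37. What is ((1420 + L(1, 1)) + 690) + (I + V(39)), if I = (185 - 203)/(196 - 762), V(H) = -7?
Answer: 584687/283 ≈ 2066.0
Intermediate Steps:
I = 9/283 (I = -18/(-566) = -18*(-1/566) = 9/283 ≈ 0.031802)
((1420 + L(1, 1)) + 690) + (I + V(39)) = ((1420 - 37) + 690) + (9/283 - 7) = (1383 + 690) - 1972/283 = 2073 - 1972/283 = 584687/283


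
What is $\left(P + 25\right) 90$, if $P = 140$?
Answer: $14850$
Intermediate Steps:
$\left(P + 25\right) 90 = \left(140 + 25\right) 90 = 165 \cdot 90 = 14850$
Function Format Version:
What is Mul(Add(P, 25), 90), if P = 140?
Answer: 14850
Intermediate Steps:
Mul(Add(P, 25), 90) = Mul(Add(140, 25), 90) = Mul(165, 90) = 14850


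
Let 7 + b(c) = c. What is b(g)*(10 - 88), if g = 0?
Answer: 546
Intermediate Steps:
b(c) = -7 + c
b(g)*(10 - 88) = (-7 + 0)*(10 - 88) = -7*(-78) = 546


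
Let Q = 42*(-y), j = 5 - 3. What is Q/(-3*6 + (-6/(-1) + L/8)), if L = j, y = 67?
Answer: 11256/47 ≈ 239.49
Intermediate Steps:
j = 2
L = 2
Q = -2814 (Q = 42*(-1*67) = 42*(-67) = -2814)
Q/(-3*6 + (-6/(-1) + L/8)) = -2814/(-3*6 + (-6/(-1) + 2/8)) = -2814/(-18 + (-6*(-1) + 2*(1/8))) = -2814/(-18 + (6 + 1/4)) = -2814/(-18 + 25/4) = -2814/(-47/4) = -4/47*(-2814) = 11256/47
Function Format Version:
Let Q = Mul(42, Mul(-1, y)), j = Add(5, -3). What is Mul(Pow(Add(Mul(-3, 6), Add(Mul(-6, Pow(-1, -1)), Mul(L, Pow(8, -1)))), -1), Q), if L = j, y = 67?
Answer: Rational(11256, 47) ≈ 239.49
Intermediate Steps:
j = 2
L = 2
Q = -2814 (Q = Mul(42, Mul(-1, 67)) = Mul(42, -67) = -2814)
Mul(Pow(Add(Mul(-3, 6), Add(Mul(-6, Pow(-1, -1)), Mul(L, Pow(8, -1)))), -1), Q) = Mul(Pow(Add(Mul(-3, 6), Add(Mul(-6, Pow(-1, -1)), Mul(2, Pow(8, -1)))), -1), -2814) = Mul(Pow(Add(-18, Add(Mul(-6, -1), Mul(2, Rational(1, 8)))), -1), -2814) = Mul(Pow(Add(-18, Add(6, Rational(1, 4))), -1), -2814) = Mul(Pow(Add(-18, Rational(25, 4)), -1), -2814) = Mul(Pow(Rational(-47, 4), -1), -2814) = Mul(Rational(-4, 47), -2814) = Rational(11256, 47)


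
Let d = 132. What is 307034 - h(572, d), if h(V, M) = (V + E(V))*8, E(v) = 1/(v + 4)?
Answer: 21776975/72 ≈ 3.0246e+5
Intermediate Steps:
E(v) = 1/(4 + v)
h(V, M) = 8*V + 8/(4 + V) (h(V, M) = (V + 1/(4 + V))*8 = 8*V + 8/(4 + V))
307034 - h(572, d) = 307034 - 8*(1 + 572*(4 + 572))/(4 + 572) = 307034 - 8*(1 + 572*576)/576 = 307034 - 8*(1 + 329472)/576 = 307034 - 8*329473/576 = 307034 - 1*329473/72 = 307034 - 329473/72 = 21776975/72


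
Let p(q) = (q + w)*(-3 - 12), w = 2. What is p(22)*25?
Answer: -9000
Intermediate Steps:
p(q) = -30 - 15*q (p(q) = (q + 2)*(-3 - 12) = (2 + q)*(-15) = -30 - 15*q)
p(22)*25 = (-30 - 15*22)*25 = (-30 - 330)*25 = -360*25 = -9000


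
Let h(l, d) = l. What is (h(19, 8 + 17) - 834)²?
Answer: 664225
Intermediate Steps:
(h(19, 8 + 17) - 834)² = (19 - 834)² = (-815)² = 664225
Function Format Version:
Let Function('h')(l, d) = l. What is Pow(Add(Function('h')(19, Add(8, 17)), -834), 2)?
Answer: 664225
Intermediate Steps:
Pow(Add(Function('h')(19, Add(8, 17)), -834), 2) = Pow(Add(19, -834), 2) = Pow(-815, 2) = 664225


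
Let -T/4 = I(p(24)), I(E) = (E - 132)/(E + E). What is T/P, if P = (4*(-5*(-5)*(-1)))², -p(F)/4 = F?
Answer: -19/40000 ≈ -0.00047500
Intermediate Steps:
p(F) = -4*F
I(E) = (-132 + E)/(2*E) (I(E) = (-132 + E)/((2*E)) = (-132 + E)*(1/(2*E)) = (-132 + E)/(2*E))
T = -19/4 (T = -2*(-132 - 4*24)/((-4*24)) = -2*(-132 - 96)/(-96) = -2*(-1)*(-228)/96 = -4*19/16 = -19/4 ≈ -4.7500)
P = 10000 (P = (4*(25*(-1)))² = (4*(-25))² = (-100)² = 10000)
T/P = -19/4/10000 = -19/4*1/10000 = -19/40000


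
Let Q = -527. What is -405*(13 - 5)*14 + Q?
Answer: -45887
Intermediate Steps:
-405*(13 - 5)*14 + Q = -405*(13 - 5)*14 - 527 = -3240*14 - 527 = -405*112 - 527 = -45360 - 527 = -45887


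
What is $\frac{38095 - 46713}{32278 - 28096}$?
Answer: $- \frac{4309}{2091} \approx -2.0607$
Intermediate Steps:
$\frac{38095 - 46713}{32278 - 28096} = - \frac{8618}{4182} = \left(-8618\right) \frac{1}{4182} = - \frac{4309}{2091}$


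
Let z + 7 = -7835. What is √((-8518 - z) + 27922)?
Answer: √27246 ≈ 165.06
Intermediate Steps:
z = -7842 (z = -7 - 7835 = -7842)
√((-8518 - z) + 27922) = √((-8518 - 1*(-7842)) + 27922) = √((-8518 + 7842) + 27922) = √(-676 + 27922) = √27246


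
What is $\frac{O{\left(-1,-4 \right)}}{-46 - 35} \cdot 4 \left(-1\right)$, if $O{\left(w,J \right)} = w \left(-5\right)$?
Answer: $\frac{20}{81} \approx 0.24691$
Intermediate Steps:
$O{\left(w,J \right)} = - 5 w$
$\frac{O{\left(-1,-4 \right)}}{-46 - 35} \cdot 4 \left(-1\right) = \frac{\left(-5\right) \left(-1\right)}{-46 - 35} \cdot 4 \left(-1\right) = \frac{5}{-81} \left(-4\right) = 5 \left(- \frac{1}{81}\right) \left(-4\right) = \left(- \frac{5}{81}\right) \left(-4\right) = \frac{20}{81}$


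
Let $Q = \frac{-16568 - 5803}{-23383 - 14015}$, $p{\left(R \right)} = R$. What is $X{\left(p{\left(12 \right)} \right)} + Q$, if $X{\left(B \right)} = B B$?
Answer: $\frac{1802561}{12466} \approx 144.6$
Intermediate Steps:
$X{\left(B \right)} = B^{2}$
$Q = \frac{7457}{12466}$ ($Q = - \frac{22371}{-37398} = \left(-22371\right) \left(- \frac{1}{37398}\right) = \frac{7457}{12466} \approx 0.59819$)
$X{\left(p{\left(12 \right)} \right)} + Q = 12^{2} + \frac{7457}{12466} = 144 + \frac{7457}{12466} = \frac{1802561}{12466}$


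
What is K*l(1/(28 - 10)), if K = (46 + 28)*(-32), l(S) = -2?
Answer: 4736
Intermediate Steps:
K = -2368 (K = 74*(-32) = -2368)
K*l(1/(28 - 10)) = -2368*(-2) = 4736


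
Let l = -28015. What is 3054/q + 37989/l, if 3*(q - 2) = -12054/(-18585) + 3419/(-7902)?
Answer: 597778410989061/405933175765 ≈ 1472.6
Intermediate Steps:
q = 14489851/6993270 (q = 2 + (-12054/(-18585) + 3419/(-7902))/3 = 2 + (-12054*(-1/18585) + 3419*(-1/7902))/3 = 2 + (574/885 - 3419/7902)/3 = 2 + (1/3)*(503311/2331090) = 2 + 503311/6993270 = 14489851/6993270 ≈ 2.0720)
3054/q + 37989/l = 3054/(14489851/6993270) + 37989/(-28015) = 3054*(6993270/14489851) + 37989*(-1/28015) = 21357446580/14489851 - 37989/28015 = 597778410989061/405933175765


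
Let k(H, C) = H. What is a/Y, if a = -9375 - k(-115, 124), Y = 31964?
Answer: -2315/7991 ≈ -0.28970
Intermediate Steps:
a = -9260 (a = -9375 - 1*(-115) = -9375 + 115 = -9260)
a/Y = -9260/31964 = -9260*1/31964 = -2315/7991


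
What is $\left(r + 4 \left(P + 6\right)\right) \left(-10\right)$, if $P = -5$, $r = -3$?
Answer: $-10$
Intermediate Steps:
$\left(r + 4 \left(P + 6\right)\right) \left(-10\right) = \left(-3 + 4 \left(-5 + 6\right)\right) \left(-10\right) = \left(-3 + 4 \cdot 1\right) \left(-10\right) = \left(-3 + 4\right) \left(-10\right) = 1 \left(-10\right) = -10$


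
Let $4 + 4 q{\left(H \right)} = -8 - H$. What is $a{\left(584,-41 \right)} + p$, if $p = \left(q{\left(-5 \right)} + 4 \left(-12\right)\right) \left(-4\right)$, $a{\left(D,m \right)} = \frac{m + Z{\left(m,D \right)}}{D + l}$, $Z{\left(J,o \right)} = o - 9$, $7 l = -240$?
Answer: $\frac{384745}{1924} \approx 199.97$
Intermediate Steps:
$l = - \frac{240}{7}$ ($l = \frac{1}{7} \left(-240\right) = - \frac{240}{7} \approx -34.286$)
$Z{\left(J,o \right)} = -9 + o$ ($Z{\left(J,o \right)} = o - 9 = -9 + o$)
$q{\left(H \right)} = -3 - \frac{H}{4}$ ($q{\left(H \right)} = -1 + \frac{-8 - H}{4} = -1 - \left(2 + \frac{H}{4}\right) = -3 - \frac{H}{4}$)
$a{\left(D,m \right)} = \frac{-9 + D + m}{- \frac{240}{7} + D}$ ($a{\left(D,m \right)} = \frac{m + \left(-9 + D\right)}{D - \frac{240}{7}} = \frac{-9 + D + m}{- \frac{240}{7} + D}$)
$p = 199$ ($p = \left(\left(-3 - - \frac{5}{4}\right) + 4 \left(-12\right)\right) \left(-4\right) = \left(\left(-3 + \frac{5}{4}\right) - 48\right) \left(-4\right) = \left(- \frac{7}{4} - 48\right) \left(-4\right) = \left(- \frac{199}{4}\right) \left(-4\right) = 199$)
$a{\left(584,-41 \right)} + p = \frac{7 \left(-9 + 584 - 41\right)}{-240 + 7 \cdot 584} + 199 = 7 \frac{1}{-240 + 4088} \cdot 534 + 199 = 7 \cdot \frac{1}{3848} \cdot 534 + 199 = \frac{1869}{1924} + 199 = \frac{384745}{1924}$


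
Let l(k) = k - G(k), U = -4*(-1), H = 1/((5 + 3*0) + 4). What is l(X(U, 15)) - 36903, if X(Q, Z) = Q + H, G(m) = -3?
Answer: -332063/9 ≈ -36896.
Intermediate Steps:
H = ⅑ (H = 1/((5 + 0) + 4) = 1/(5 + 4) = 1/9 = ⅑ ≈ 0.11111)
U = 4
X(Q, Z) = ⅑ + Q (X(Q, Z) = Q + ⅑ = ⅑ + Q)
l(k) = 3 + k (l(k) = k - 1*(-3) = k + 3 = 3 + k)
l(X(U, 15)) - 36903 = (3 + (⅑ + 4)) - 36903 = (3 + 37/9) - 36903 = 64/9 - 36903 = -332063/9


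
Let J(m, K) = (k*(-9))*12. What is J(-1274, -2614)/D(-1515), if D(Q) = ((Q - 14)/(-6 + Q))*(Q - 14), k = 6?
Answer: 985608/2337841 ≈ 0.42159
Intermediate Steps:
J(m, K) = -648 (J(m, K) = (6*(-9))*12 = -54*12 = -648)
D(Q) = (-14 + Q)**2/(-6 + Q) (D(Q) = ((-14 + Q)/(-6 + Q))*(-14 + Q) = (-14 + Q)**2/(-6 + Q))
J(-1274, -2614)/D(-1515) = -648*(-6 - 1515)/(-14 - 1515)**2 = -648/((-1529)**2/(-1521)) = -648/(2337841*(-1/1521)) = -648/(-2337841/1521) = -648*(-1521/2337841) = 985608/2337841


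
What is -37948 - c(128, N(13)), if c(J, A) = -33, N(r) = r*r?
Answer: -37915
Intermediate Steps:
N(r) = r²
-37948 - c(128, N(13)) = -37948 - 1*(-33) = -37948 + 33 = -37915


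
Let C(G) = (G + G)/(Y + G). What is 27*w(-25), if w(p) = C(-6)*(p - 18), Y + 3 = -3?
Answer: -1161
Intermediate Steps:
Y = -6 (Y = -3 - 3 = -6)
C(G) = 2*G/(-6 + G) (C(G) = (G + G)/(-6 + G) = (2*G)/(-6 + G) = 2*G/(-6 + G))
w(p) = -18 + p (w(p) = (2*(-6)/(-6 - 6))*(p - 18) = (2*(-6)/(-12))*(-18 + p) = (2*(-6)*(-1/12))*(-18 + p) = 1*(-18 + p) = -18 + p)
27*w(-25) = 27*(-18 - 25) = 27*(-43) = -1161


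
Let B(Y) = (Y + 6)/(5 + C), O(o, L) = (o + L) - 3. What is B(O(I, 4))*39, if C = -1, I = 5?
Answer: 117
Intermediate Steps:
O(o, L) = -3 + L + o (O(o, L) = (L + o) - 3 = -3 + L + o)
B(Y) = 3/2 + Y/4 (B(Y) = (Y + 6)/(5 - 1) = (6 + Y)/4 = (6 + Y)*(¼) = 3/2 + Y/4)
B(O(I, 4))*39 = (3/2 + (-3 + 4 + 5)/4)*39 = (3/2 + (¼)*6)*39 = (3/2 + 3/2)*39 = 3*39 = 117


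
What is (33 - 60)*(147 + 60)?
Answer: -5589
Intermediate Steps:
(33 - 60)*(147 + 60) = -27*207 = -5589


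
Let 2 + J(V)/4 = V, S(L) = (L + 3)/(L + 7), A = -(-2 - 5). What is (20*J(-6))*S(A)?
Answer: -3200/7 ≈ -457.14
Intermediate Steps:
A = 7 (A = -1*(-7) = 7)
S(L) = (3 + L)/(7 + L)
J(V) = -8 + 4*V
(20*J(-6))*S(A) = (20*(-8 + 4*(-6)))*((3 + 7)/(7 + 7)) = (20*(-8 - 24))*(10/14) = (20*(-32))*((1/14)*10) = -640*5/7 = -3200/7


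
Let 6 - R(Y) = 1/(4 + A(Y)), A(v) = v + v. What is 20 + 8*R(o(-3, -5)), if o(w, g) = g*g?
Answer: 1832/27 ≈ 67.852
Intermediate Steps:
A(v) = 2*v
o(w, g) = g**2
R(Y) = 6 - 1/(4 + 2*Y)
20 + 8*R(o(-3, -5)) = 20 + 8*((23 + 12*(-5)**2)/(2*(2 + (-5)**2))) = 20 + 8*((23 + 12*25)/(2*(2 + 25))) = 20 + 8*((1/2)*(23 + 300)/27) = 20 + 8*((1/2)*(1/27)*323) = 20 + 8*(323/54) = 20 + 1292/27 = 1832/27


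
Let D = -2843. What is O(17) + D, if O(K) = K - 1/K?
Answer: -48043/17 ≈ -2826.1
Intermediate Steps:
O(17) + D = (17 - 1/17) - 2843 = 288/17 - 2843 = -48043/17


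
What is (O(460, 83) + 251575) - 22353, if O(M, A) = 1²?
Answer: 229223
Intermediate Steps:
O(M, A) = 1
(O(460, 83) + 251575) - 22353 = (1 + 251575) - 22353 = 251576 - 22353 = 229223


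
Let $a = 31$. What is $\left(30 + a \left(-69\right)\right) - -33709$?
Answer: $31600$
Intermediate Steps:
$\left(30 + a \left(-69\right)\right) - -33709 = \left(30 + 31 \left(-69\right)\right) - -33709 = \left(30 - 2139\right) + 33709 = -2109 + 33709 = 31600$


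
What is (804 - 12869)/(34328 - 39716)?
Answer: 12065/5388 ≈ 2.2392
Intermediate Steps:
(804 - 12869)/(34328 - 39716) = -12065/(-5388) = -12065*(-1/5388) = 12065/5388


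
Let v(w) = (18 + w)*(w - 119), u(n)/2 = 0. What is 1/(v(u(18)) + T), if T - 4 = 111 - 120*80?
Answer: -1/11627 ≈ -8.6007e-5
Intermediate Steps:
u(n) = 0 (u(n) = 2*0 = 0)
T = -9485 (T = 4 + (111 - 120*80) = 4 + (111 - 9600) = 4 - 9489 = -9485)
v(w) = (-119 + w)*(18 + w) (v(w) = (18 + w)*(-119 + w) = (-119 + w)*(18 + w))
1/(v(u(18)) + T) = 1/((-2142 + 0² - 101*0) - 9485) = 1/((-2142 + 0 + 0) - 9485) = 1/(-2142 - 9485) = 1/(-11627) = -1/11627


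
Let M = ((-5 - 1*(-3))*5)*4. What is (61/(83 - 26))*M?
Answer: -2440/57 ≈ -42.807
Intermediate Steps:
M = -40 (M = ((-5 + 3)*5)*4 = -2*5*4 = -10*4 = -40)
(61/(83 - 26))*M = (61/(83 - 26))*(-40) = (61/57)*(-40) = -2440/57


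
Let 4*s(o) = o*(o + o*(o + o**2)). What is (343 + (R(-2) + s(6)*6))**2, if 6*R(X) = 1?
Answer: 255712081/36 ≈ 7.1031e+6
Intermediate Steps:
R(X) = 1/6 (R(X) = (1/6)*1 = 1/6)
s(o) = o*(o + o*(o + o**2))/4 (s(o) = (o*(o + o*(o + o**2)))/4 = o*(o + o*(o + o**2))/4)
(343 + (R(-2) + s(6)*6))**2 = (343 + (1/6 + ((1/4)*6**2*(1 + 6 + 6**2))*6))**2 = (343 + (1/6 + ((1/4)*36*(1 + 6 + 36))*6))**2 = (343 + (1/6 + ((1/4)*36*43)*6))**2 = (343 + (1/6 + 387*6))**2 = (343 + (1/6 + 2322))**2 = (343 + 13933/6)**2 = (15991/6)**2 = 255712081/36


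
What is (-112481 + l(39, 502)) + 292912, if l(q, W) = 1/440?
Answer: 79389641/440 ≈ 1.8043e+5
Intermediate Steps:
l(q, W) = 1/440
(-112481 + l(39, 502)) + 292912 = (-112481 + 1/440) + 292912 = -49491639/440 + 292912 = 79389641/440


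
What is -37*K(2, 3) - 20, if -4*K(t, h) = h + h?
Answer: 71/2 ≈ 35.500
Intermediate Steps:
K(t, h) = -h/2 (K(t, h) = -(h + h)/4 = -h/2)
-37*K(2, 3) - 20 = -(-37)*3/2 - 20 = -37*(-3/2) - 20 = 111/2 - 20 = 71/2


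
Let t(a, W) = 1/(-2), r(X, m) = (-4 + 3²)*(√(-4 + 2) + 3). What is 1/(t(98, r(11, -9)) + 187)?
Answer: 2/373 ≈ 0.0053619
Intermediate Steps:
r(X, m) = 15 + 5*I*√2 (r(X, m) = (-4 + 9)*(√(-2) + 3) = 5*(I*√2 + 3) = 5*(3 + I*√2) = 15 + 5*I*√2)
t(a, W) = -½
1/(t(98, r(11, -9)) + 187) = 1/(-½ + 187) = 1/(373/2) = 2/373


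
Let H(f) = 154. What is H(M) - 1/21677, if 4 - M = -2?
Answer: 3338257/21677 ≈ 154.00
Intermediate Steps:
M = 6 (M = 4 - 1*(-2) = 4 + 2 = 6)
H(M) - 1/21677 = 154 - 1/21677 = 3338257/21677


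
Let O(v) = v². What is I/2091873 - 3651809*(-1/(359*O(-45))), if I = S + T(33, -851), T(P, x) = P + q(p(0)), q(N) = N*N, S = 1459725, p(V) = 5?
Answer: 2900115464894/506913124725 ≈ 5.7211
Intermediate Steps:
q(N) = N²
T(P, x) = 25 + P (T(P, x) = P + 5² = P + 25 = 25 + P)
I = 1459783 (I = 1459725 + (25 + 33) = 1459725 + 58 = 1459783)
I/2091873 - 3651809*(-1/(359*O(-45))) = 1459783/2091873 - 3651809/((-45)²*(-359)) = 1459783*(1/2091873) - 3651809/(2025*(-359)) = 1459783/2091873 - 3651809/(-726975) = 1459783/2091873 - 3651809*(-1/726975) = 1459783/2091873 + 3651809/726975 = 2900115464894/506913124725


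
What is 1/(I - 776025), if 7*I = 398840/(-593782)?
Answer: -2078237/1612764067345 ≈ -1.2886e-6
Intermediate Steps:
I = -199420/2078237 (I = (398840/(-593782))/7 = (398840*(-1/593782))/7 = (⅐)*(-199420/296891) = -199420/2078237 ≈ -0.095956)
1/(I - 776025) = 1/(-199420/2078237 - 776025) = 1/(-1612764067345/2078237) = -2078237/1612764067345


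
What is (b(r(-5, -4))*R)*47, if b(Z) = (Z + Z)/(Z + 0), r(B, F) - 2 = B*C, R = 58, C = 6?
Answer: 5452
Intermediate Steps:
r(B, F) = 2 + 6*B (r(B, F) = 2 + B*6 = 2 + 6*B)
b(Z) = 2 (b(Z) = (2*Z)/Z = 2)
(b(r(-5, -4))*R)*47 = (2*58)*47 = 116*47 = 5452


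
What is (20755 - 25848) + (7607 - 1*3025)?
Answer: -511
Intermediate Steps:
(20755 - 25848) + (7607 - 1*3025) = -5093 + (7607 - 3025) = -5093 + 4582 = -511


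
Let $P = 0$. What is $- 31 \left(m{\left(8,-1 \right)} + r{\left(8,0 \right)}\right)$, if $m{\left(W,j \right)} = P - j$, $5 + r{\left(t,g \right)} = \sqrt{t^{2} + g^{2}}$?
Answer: $-124$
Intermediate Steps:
$r{\left(t,g \right)} = -5 + \sqrt{g^{2} + t^{2}}$ ($r{\left(t,g \right)} = -5 + \sqrt{t^{2} + g^{2}} = -5 + \sqrt{g^{2} + t^{2}}$)
$m{\left(W,j \right)} = - j$ ($m{\left(W,j \right)} = 0 - j = - j$)
$- 31 \left(m{\left(8,-1 \right)} + r{\left(8,0 \right)}\right) = - 31 \left(\left(-1\right) \left(-1\right) - \left(5 - \sqrt{0^{2} + 8^{2}}\right)\right) = - 31 \left(1 - \left(5 - \sqrt{0 + 64}\right)\right) = - 31 \left(1 - \left(5 - \sqrt{64}\right)\right) = - 31 \left(1 + \left(-5 + 8\right)\right) = - 31 \left(1 + 3\right) = \left(-31\right) 4 = -124$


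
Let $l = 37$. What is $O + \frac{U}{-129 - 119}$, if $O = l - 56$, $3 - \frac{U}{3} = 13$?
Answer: $- \frac{2341}{124} \approx -18.879$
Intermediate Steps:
$U = -30$ ($U = 9 - 39 = -30$)
$O = -19$ ($O = 37 - 56 = -19$)
$O + \frac{U}{-129 - 119} = -19 + \frac{1}{-129 - 119} \left(-30\right) = -19 + \frac{1}{-248} \left(-30\right) = -19 - - \frac{15}{124} = -19 + \frac{15}{124} = - \frac{2341}{124}$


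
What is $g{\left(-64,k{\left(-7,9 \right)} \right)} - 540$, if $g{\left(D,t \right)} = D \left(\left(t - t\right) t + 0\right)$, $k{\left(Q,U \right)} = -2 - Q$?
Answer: $-540$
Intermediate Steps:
$g{\left(D,t \right)} = 0$ ($g{\left(D,t \right)} = D \left(0 t + 0\right) = D \left(0 + 0\right) = D 0 = 0$)
$g{\left(-64,k{\left(-7,9 \right)} \right)} - 540 = 0 - 540 = -540$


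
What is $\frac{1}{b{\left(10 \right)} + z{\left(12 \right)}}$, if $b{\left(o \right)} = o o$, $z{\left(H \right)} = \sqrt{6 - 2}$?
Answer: $\frac{1}{102} \approx 0.0098039$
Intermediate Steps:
$z{\left(H \right)} = 2$ ($z{\left(H \right)} = \sqrt{4} = 2$)
$b{\left(o \right)} = o^{2}$
$\frac{1}{b{\left(10 \right)} + z{\left(12 \right)}} = \frac{1}{10^{2} + 2} = \frac{1}{100 + 2} = \frac{1}{102}$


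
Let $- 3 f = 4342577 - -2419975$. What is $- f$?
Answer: $2254184$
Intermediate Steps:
$f = -2254184$ ($f = - \frac{4342577 - -2419975}{3} = - \frac{4342577 + 2419975}{3} = \left(- \frac{1}{3}\right) 6762552 = -2254184$)
$- f = \left(-1\right) \left(-2254184\right) = 2254184$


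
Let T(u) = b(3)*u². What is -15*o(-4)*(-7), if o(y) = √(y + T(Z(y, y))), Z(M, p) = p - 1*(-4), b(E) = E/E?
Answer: 210*I ≈ 210.0*I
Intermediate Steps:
b(E) = 1
Z(M, p) = 4 + p (Z(M, p) = p + 4 = 4 + p)
T(u) = u² (T(u) = 1*u² = u²)
o(y) = √(y + (4 + y)²)
-15*o(-4)*(-7) = -15*√(-4 + (4 - 4)²)*(-7) = -15*√(-4 + 0²)*(-7) = -15*√(-4 + 0)*(-7) = -30*I*(-7) = 210*I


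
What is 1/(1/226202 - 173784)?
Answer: -226202/39310288367 ≈ -5.7543e-6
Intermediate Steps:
1/(1/226202 - 173784) = 1/(-39310288367/226202) = -226202/39310288367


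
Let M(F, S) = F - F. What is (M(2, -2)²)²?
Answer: 0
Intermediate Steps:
M(F, S) = 0
(M(2, -2)²)² = (0²)² = 0² = 0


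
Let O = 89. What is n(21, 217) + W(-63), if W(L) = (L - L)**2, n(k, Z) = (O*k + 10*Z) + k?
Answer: 4060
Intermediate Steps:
n(k, Z) = 10*Z + 90*k (n(k, Z) = (89*k + 10*Z) + k = (10*Z + 89*k) + k = 10*Z + 90*k)
W(L) = 0 (W(L) = 0**2 = 0)
n(21, 217) + W(-63) = (10*217 + 90*21) + 0 = (2170 + 1890) + 0 = 4060 + 0 = 4060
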